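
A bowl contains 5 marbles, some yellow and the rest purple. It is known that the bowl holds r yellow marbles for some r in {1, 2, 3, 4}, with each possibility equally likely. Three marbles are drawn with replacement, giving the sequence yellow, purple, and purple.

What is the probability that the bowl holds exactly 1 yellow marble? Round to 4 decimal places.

0.3200

Under each hypothesis, the probability of the observed sequence is: P(data | r = 1) = (1/5)(4/5)(4/5) = 16/125; P(data | r = 2) = (2/5)(3/5)(3/5) = 18/125; P(data | r = 3) = (3/5)(2/5)(2/5) = 12/125; P(data | r = 4) = (4/5)(1/5)(1/5) = 4/125.
Weighting by the prior gives 1/4 · 16/125 = 4/125, 1/4 · 18/125 = 9/250, 1/4 · 12/125 = 3/125, 1/4 · 4/125 = 1/125; these sum to 1/10.
So P(r = 1 | data) = (4/125) / (1/10) = 8/25.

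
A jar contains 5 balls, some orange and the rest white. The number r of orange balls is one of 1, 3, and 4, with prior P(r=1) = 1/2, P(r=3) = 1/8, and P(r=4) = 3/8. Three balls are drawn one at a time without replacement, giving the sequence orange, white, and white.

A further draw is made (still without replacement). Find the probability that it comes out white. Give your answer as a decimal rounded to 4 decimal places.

For each hypothesis, P(data | H) works out to: P(data | r = 1) = (1/5)(4/4)(3/3) = 1/5; P(data | r = 3) = (3/5)(2/4)(1/3) = 1/10; P(data | r = 4) = (4/5)(1/4)(0/3) = 0.
Weighting by the prior gives 1/2 · 1/5 = 1/10, 1/8 · 1/10 = 1/80, 3/8 · 0 = 0; with total 9/80.
Dividing through by the total gives posterior P(r = 1 | data) = 8/9, P(r = 3 | data) = 1/9, P(r = 4 | data) = 0.
So P(white next | data) = Σ P(white next | H) P(H | data) = (1)(8/9) + (0)(1/9) = 8/9.

0.8889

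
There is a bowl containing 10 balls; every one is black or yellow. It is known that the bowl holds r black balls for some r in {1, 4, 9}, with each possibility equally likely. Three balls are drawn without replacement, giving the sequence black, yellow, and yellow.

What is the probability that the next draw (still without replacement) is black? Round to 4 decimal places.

0.2679

For each hypothesis, P(data | H) works out to: P(data | r = 1) = (1/10)(9/9)(8/8) = 1/10; P(data | r = 4) = (4/10)(6/9)(5/8) = 1/6; P(data | r = 9) = (9/10)(1/9)(0/8) = 0.
Multiplying each by its prior: 1/3 · 1/10 = 1/30, 1/3 · 1/6 = 1/18, 1/3 · 0 = 0; summing to 4/45.
The posterior is then P(r = 1 | data) = 3/8, P(r = 4 | data) = 5/8, P(r = 9 | data) = 0.
The predictive probability is P(black next | data) = (0)(3/8) + (3/7)(5/8) = 15/56.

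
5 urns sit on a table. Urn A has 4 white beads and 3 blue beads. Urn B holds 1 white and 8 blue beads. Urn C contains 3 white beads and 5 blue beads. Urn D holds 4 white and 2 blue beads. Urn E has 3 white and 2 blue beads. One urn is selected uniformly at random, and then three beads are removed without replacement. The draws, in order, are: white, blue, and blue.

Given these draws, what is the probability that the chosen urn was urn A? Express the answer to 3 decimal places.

The likelihood of the observed sequence under each hypothesis: P(data | urn A) = (4/7)(3/6)(2/5) = 0.11429; P(data | urn B) = (1/9)(8/8)(7/7) = 0.11111; P(data | urn C) = (3/8)(5/7)(4/6) = 0.17857; P(data | urn D) = (4/6)(2/5)(1/4) = 0.066667; P(data | urn E) = (3/5)(2/4)(1/3) = 0.1.
Multiplying each by its prior: 1/5 · 0.11429 = 0.022857, 1/5 · 0.11111 = 0.022222, 1/5 · 0.17857 = 0.035714, 1/5 · 0.066667 = 0.013333, 1/5 · 0.1 = 0.02; these sum to 0.11413.
So P(urn A | data) = (0.022857) / (0.11413) = 0.20028.

0.200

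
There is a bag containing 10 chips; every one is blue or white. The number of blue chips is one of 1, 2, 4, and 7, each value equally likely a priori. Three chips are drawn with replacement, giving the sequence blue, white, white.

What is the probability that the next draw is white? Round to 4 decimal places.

Compute the likelihood of the observed sequence for each case: P(data | r = 1) = (1/10)(9/10)(9/10) = 0.081; P(data | r = 2) = (2/10)(8/10)(8/10) = 0.128; P(data | r = 4) = (4/10)(6/10)(6/10) = 0.144; P(data | r = 7) = (7/10)(3/10)(3/10) = 0.063.
Multiplying each by its prior: 1/4 · 0.081 = 0.02025, 1/4 · 0.128 = 0.032, 1/4 · 0.144 = 0.036, 1/4 · 0.063 = 0.01575; summing to 0.104.
The posterior is then P(r = 1 | data) = 0.19471, P(r = 2 | data) = 0.30769, P(r = 4 | data) = 0.34615, P(r = 7 | data) = 0.15144.
Averaging over the posterior, P(white next | data) = (9/10)(0.19471) + (4/5)(0.30769) + (3/5)(0.34615) + (3/10)(0.15144) = 0.67452.

0.6745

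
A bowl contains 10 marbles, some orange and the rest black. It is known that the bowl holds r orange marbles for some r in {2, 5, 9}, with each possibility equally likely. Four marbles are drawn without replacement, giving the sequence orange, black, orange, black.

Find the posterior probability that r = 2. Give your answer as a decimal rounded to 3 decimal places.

0.219

Under each hypothesis, the probability of the observed sequence is: P(data | r = 2) = (2/10)(8/9)(1/8)(7/7) = 1/45; P(data | r = 5) = (5/10)(5/9)(4/8)(4/7) = 5/63; P(data | r = 9) = (9/10)(1/9)(8/8)(0/7) = 0.
Multiplying each by its prior: 1/3 · 1/45 = 1/135, 1/3 · 5/63 = 5/189, 1/3 · 0 = 0; summing to 32/945.
So P(r = 2 | data) = (1/135) / (32/945) = 7/32.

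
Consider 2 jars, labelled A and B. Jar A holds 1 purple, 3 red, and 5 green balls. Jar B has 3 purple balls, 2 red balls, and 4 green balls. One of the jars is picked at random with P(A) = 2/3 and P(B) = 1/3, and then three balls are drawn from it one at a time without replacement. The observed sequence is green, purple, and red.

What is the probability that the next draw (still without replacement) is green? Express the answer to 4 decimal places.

For each hypothesis, P(data | H) works out to: P(data | jar A) = (5/9)(1/8)(3/7) = 5/168; P(data | jar B) = (4/9)(3/8)(2/7) = 1/21.
The prior-weighted likelihoods are 2/3 · 5/168 = 5/252, 1/3 · 1/21 = 1/63; summing to 1/28.
Dividing through by the total gives posterior P(jar A | data) = 5/9, P(jar B | data) = 4/9.
So P(green next | data) = Σ P(green next | H) P(H | data) = (2/3)(5/9) + (1/2)(4/9) = 16/27.

0.5926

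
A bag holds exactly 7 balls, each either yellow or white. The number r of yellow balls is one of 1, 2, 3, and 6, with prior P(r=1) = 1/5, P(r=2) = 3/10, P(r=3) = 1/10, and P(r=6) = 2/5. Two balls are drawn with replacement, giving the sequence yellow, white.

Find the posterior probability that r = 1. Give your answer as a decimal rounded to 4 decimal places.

0.1538

Under each hypothesis, the probability of the observed sequence is: P(data | r = 1) = (1/7)(6/7) = 6/49; P(data | r = 2) = (2/7)(5/7) = 10/49; P(data | r = 3) = (3/7)(4/7) = 12/49; P(data | r = 6) = (6/7)(1/7) = 6/49.
Multiplying each by its prior: 1/5 · 6/49 = 6/245, 3/10 · 10/49 = 3/49, 1/10 · 12/49 = 6/245, 2/5 · 6/49 = 12/245; summing to 39/245.
Hence P(r = 1 | data) = (6/245) / (39/245) = 2/13.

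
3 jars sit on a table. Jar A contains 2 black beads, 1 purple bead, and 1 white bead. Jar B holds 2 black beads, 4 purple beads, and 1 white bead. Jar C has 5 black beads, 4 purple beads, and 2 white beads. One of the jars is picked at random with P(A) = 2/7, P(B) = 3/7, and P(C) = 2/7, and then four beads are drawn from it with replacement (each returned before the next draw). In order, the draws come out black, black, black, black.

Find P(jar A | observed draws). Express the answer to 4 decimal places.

For each hypothesis, P(data | H) works out to: P(data | jar A) = (2/4)(2/4)(2/4)(2/4) = 0.0625; P(data | jar B) = (2/7)(2/7)(2/7)(2/7) = 0.0066639; P(data | jar C) = (5/11)(5/11)(5/11)(5/11) = 0.042688.
Multiplying each by its prior: 2/7 · 0.0625 = 0.017857, 3/7 · 0.0066639 = 0.002856, 2/7 · 0.042688 = 0.012197; these sum to 0.03291.
Hence P(jar A | data) = (0.017857) / (0.03291) = 0.54261.

0.5426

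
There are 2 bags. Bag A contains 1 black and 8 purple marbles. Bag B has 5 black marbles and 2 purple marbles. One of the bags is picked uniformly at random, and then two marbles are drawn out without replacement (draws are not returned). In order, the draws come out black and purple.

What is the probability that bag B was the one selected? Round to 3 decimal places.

0.682

The likelihood of the observed sequence under each hypothesis: P(data | bag A) = (1/9)(8/8) = 1/9; P(data | bag B) = (5/7)(2/6) = 5/21.
Multiplying each by its prior: 1/2 · 1/9 = 1/18, 1/2 · 5/21 = 5/42; summing to 11/63.
By Bayes' rule, P(bag B | data) = (5/42) / (11/63) = 15/22.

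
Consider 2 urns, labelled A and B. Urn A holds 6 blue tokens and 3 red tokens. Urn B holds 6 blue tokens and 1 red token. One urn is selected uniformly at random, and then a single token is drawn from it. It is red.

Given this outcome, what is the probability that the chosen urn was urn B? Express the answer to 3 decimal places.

0.300

Compute the likelihood of this draw for each case: P(data | urn A) = (3/9) = 1/3; P(data | urn B) = (1/7) = 1/7.
Weighting by the prior gives 1/2 · 1/3 = 1/6, 1/2 · 1/7 = 1/14; these sum to 5/21.
So P(urn B | data) = (1/14) / (5/21) = 3/10.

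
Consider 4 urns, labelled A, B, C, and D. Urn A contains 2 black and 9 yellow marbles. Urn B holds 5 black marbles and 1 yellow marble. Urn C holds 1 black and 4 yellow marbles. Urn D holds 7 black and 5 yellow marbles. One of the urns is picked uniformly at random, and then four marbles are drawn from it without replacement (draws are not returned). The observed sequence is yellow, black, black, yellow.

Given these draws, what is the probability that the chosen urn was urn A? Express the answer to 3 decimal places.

0.205

Under each hypothesis, the probability of the observed sequence is: P(data | urn A) = (9/11)(2/10)(1/9)(8/8) = 1/55; P(data | urn B) = (1/6)(5/5)(4/4)(0/3) = 0; P(data | urn C) = (4/5)(1/4)(0/3) = 0; P(data | urn D) = (5/12)(7/11)(6/10)(4/9) = 7/99.
Weighting by the prior gives 1/4 · 1/55 = 1/220, 1/4 · 0 = 0, 1/4 · 0 = 0, 1/4 · 7/99 = 7/396; summing to 1/45.
Hence P(urn A | data) = (1/220) / (1/45) = 9/44.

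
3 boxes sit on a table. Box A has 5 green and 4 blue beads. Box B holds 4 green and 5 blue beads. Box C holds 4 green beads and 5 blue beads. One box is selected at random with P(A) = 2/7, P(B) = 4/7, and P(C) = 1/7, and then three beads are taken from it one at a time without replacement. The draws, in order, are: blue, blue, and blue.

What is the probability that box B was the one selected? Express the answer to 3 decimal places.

The likelihood of the observed sequence under each hypothesis: P(data | box A) = (4/9)(3/8)(2/7) = 1/21; P(data | box B) = (5/9)(4/8)(3/7) = 5/42; P(data | box C) = (5/9)(4/8)(3/7) = 5/42.
Multiplying each by its prior: 2/7 · 1/21 = 2/147, 4/7 · 5/42 = 10/147, 1/7 · 5/42 = 5/294; summing to 29/294.
By Bayes' rule, P(box B | data) = (10/147) / (29/294) = 20/29.

0.690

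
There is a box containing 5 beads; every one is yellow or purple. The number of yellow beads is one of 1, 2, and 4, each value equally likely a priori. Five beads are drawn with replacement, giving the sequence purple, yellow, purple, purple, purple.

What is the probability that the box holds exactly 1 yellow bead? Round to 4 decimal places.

0.6066

Under each hypothesis, the probability of the observed sequence is: P(data | r = 1) = (4/5)(1/5)(4/5)(4/5)(4/5) = 0.08192; P(data | r = 2) = (3/5)(2/5)(3/5)(3/5)(3/5) = 0.05184; P(data | r = 4) = (1/5)(4/5)(1/5)(1/5)(1/5) = 0.00128.
The prior-weighted likelihoods are 1/3 · 0.08192 = 0.027307, 1/3 · 0.05184 = 0.01728, 1/3 · 0.00128 = 0.00042667; these sum to 0.045013.
So P(r = 1 | data) = (0.027307) / (0.045013) = 0.60664.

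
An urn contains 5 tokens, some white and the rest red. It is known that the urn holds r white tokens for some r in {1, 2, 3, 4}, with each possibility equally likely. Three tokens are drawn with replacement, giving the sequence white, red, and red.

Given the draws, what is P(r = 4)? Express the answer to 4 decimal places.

0.0800

Under each hypothesis, the probability of the observed sequence is: P(data | r = 1) = (1/5)(4/5)(4/5) = 16/125; P(data | r = 2) = (2/5)(3/5)(3/5) = 18/125; P(data | r = 3) = (3/5)(2/5)(2/5) = 12/125; P(data | r = 4) = (4/5)(1/5)(1/5) = 4/125.
Multiplying each by its prior: 1/4 · 16/125 = 4/125, 1/4 · 18/125 = 9/250, 1/4 · 12/125 = 3/125, 1/4 · 4/125 = 1/125; these sum to 1/10.
By Bayes' rule, P(r = 4 | data) = (1/125) / (1/10) = 2/25.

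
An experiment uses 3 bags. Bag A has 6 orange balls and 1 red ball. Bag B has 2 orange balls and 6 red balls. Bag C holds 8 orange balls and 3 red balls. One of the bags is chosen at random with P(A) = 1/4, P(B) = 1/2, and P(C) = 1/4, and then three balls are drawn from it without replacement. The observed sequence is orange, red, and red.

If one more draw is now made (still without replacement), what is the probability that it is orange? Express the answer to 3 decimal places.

0.281

For each hypothesis, P(data | H) works out to: P(data | bag A) = (6/7)(1/6)(0/5) = 0; P(data | bag B) = (2/8)(6/7)(5/6) = 0.17857; P(data | bag C) = (8/11)(3/10)(2/9) = 0.048485.
Weighting by the prior gives 1/4 · 0 = 0, 1/2 · 0.17857 = 0.089286, 1/4 · 0.048485 = 0.012121; summing to 0.10141.
Normalising, the posterior is P(bag A | data) = 0, P(bag B | data) = 0.88047, P(bag C | data) = 0.11953.
So P(orange next | data) = Σ P(orange next | H) P(H | data) = (1/5)(0.88047) + (7/8)(0.11953) = 0.28068.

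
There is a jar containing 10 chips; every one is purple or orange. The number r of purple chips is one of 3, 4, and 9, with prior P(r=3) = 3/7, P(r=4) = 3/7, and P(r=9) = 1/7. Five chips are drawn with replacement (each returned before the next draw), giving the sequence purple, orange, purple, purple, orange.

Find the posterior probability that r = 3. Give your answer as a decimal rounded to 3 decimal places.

0.342

Under each hypothesis, the probability of the observed sequence is: P(data | r = 3) = (3/10)(7/10)(3/10)(3/10)(7/10) = 0.01323; P(data | r = 4) = (4/10)(6/10)(4/10)(4/10)(6/10) = 0.02304; P(data | r = 9) = (9/10)(1/10)(9/10)(9/10)(1/10) = 0.00729.
Multiplying each by its prior: 3/7 · 0.01323 = 0.00567, 3/7 · 0.02304 = 0.0098743, 1/7 · 0.00729 = 0.0010414; with total 0.016586.
By Bayes' rule, P(r = 3 | data) = (0.00567) / (0.016586) = 0.34186.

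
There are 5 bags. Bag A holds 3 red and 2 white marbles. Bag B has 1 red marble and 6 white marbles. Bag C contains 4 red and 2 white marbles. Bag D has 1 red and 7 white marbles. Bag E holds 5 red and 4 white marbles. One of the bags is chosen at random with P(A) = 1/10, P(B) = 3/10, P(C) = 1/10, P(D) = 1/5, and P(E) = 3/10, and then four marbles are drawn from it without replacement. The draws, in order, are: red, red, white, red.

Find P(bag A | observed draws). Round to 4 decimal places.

0.2121

Compute the likelihood of the observed sequence for each case: P(data | bag A) = (3/5)(2/4)(2/3)(1/2) = 1/10; P(data | bag B) = (1/7)(0/6) = 0; P(data | bag C) = (4/6)(3/5)(2/4)(2/3) = 2/15; P(data | bag D) = (1/8)(0/7) = 0; P(data | bag E) = (5/9)(4/8)(4/7)(3/6) = 5/63.
Weighting by the prior gives 1/10 · 1/10 = 1/100, 3/10 · 0 = 0, 1/10 · 2/15 = 1/75, 1/5 · 0 = 0, 3/10 · 5/63 = 1/42; these sum to 33/700.
So P(bag A | data) = (1/100) / (33/700) = 7/33.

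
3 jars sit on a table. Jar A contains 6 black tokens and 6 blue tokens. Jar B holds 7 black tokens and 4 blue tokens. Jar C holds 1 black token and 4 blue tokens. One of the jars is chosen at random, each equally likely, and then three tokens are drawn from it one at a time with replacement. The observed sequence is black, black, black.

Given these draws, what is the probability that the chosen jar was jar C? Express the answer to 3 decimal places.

0.020

Compute the likelihood of the observed sequence for each case: P(data | jar A) = (6/12)(6/12)(6/12) = 0.125; P(data | jar B) = (7/11)(7/11)(7/11) = 0.2577; P(data | jar C) = (1/5)(1/5)(1/5) = 0.008.
Multiplying each by its prior: 1/3 · 0.125 = 0.041667, 1/3 · 0.2577 = 0.0859, 1/3 · 0.008 = 0.0026667; summing to 0.13023.
Hence P(jar C | data) = (0.0026667) / (0.13023) = 0.020476.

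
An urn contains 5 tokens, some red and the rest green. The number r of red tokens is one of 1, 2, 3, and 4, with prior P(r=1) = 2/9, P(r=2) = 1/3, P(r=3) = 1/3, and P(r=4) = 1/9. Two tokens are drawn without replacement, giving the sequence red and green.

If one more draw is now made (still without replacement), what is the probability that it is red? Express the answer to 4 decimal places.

The likelihood of the observed sequence under each hypothesis: P(data | r = 1) = (1/5)(4/4) = 1/5; P(data | r = 2) = (2/5)(3/4) = 3/10; P(data | r = 3) = (3/5)(2/4) = 3/10; P(data | r = 4) = (4/5)(1/4) = 1/5.
The prior-weighted likelihoods are 2/9 · 1/5 = 2/45, 1/3 · 3/10 = 1/10, 1/3 · 3/10 = 1/10, 1/9 · 1/5 = 1/45; with total 4/15.
Dividing through by the total gives posterior P(r = 1 | data) = 1/6, P(r = 2 | data) = 3/8, P(r = 3 | data) = 3/8, P(r = 4 | data) = 1/12.
Averaging over the posterior, P(red next | data) = (0)(1/6) + (1/3)(3/8) + (2/3)(3/8) + (1)(1/12) = 11/24.

0.4583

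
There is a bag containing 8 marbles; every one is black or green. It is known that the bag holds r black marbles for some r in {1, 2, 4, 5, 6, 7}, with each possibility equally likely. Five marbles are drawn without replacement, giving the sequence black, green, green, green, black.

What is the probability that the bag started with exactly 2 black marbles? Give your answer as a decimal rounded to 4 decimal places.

Under each hypothesis, the probability of the observed sequence is: P(data | r = 1) = (1/8)(7/7)(6/6)(5/5)(0/4) = 0; P(data | r = 2) = (2/8)(6/7)(5/6)(4/5)(1/4) = 1/28; P(data | r = 4) = (4/8)(4/7)(3/6)(2/5)(3/4) = 3/70; P(data | r = 5) = (5/8)(3/7)(2/6)(1/5)(4/4) = 1/56; P(data | r = 6) = (6/8)(2/7)(1/6)(0/5) = 0; P(data | r = 7) = (7/8)(1/7)(0/6) = 0.
The prior-weighted likelihoods are 1/6 · 0 = 0, 1/6 · 1/28 = 1/168, 1/6 · 3/70 = 1/140, 1/6 · 1/56 = 1/336, 1/6 · 0 = 0, 1/6 · 0 = 0; summing to 9/560.
Hence P(r = 2 | data) = (1/168) / (9/560) = 10/27.

0.3704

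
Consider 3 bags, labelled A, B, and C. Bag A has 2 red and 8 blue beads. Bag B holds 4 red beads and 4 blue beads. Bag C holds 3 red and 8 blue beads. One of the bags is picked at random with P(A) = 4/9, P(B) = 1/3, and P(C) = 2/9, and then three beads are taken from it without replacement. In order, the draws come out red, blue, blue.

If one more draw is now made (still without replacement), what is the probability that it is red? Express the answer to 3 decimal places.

0.310

For each hypothesis, P(data | H) works out to: P(data | bag A) = (2/10)(8/9)(7/8) = 0.15556; P(data | bag B) = (4/8)(4/7)(3/6) = 0.14286; P(data | bag C) = (3/11)(8/10)(7/9) = 0.1697.
Weighting by the prior gives 4/9 · 0.15556 = 0.069136, 1/3 · 0.14286 = 0.047619, 2/9 · 0.1697 = 0.03771; with total 0.15447.
Dividing through by the total gives posterior P(bag A | data) = 0.44758, P(bag B | data) = 0.30828, P(bag C | data) = 0.24414.
Averaging over the posterior, P(red next | data) = (1/7)(0.44758) + (3/5)(0.30828) + (1/4)(0.24414) = 0.30994.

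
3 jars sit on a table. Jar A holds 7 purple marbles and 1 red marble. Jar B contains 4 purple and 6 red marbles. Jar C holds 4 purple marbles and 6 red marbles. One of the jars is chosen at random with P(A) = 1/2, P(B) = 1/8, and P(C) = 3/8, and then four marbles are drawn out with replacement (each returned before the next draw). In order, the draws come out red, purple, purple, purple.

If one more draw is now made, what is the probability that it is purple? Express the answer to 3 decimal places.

The likelihood of the observed sequence under each hypothesis: P(data | jar A) = (1/8)(7/8)(7/8)(7/8) = 0.08374; P(data | jar B) = (6/10)(4/10)(4/10)(4/10) = 0.0384; P(data | jar C) = (6/10)(4/10)(4/10)(4/10) = 0.0384.
Weighting by the prior gives 1/2 · 0.08374 = 0.04187, 1/8 · 0.0384 = 0.0048, 3/8 · 0.0384 = 0.0144; these sum to 0.06107.
Dividing through by the total gives posterior P(jar A | data) = 0.68561, P(jar B | data) = 0.078598, P(jar C | data) = 0.23579.
So P(purple next | data) = Σ P(purple next | H) P(H | data) = (7/8)(0.68561) + (2/5)(0.078598) + (2/5)(0.23579) = 0.72566.

0.726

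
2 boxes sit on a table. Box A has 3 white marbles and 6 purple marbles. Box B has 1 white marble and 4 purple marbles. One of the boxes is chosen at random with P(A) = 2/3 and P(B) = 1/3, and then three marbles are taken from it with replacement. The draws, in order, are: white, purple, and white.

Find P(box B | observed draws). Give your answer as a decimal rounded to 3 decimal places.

Under each hypothesis, the probability of the observed sequence is: P(data | box A) = (3/9)(6/9)(3/9) = 0.074074; P(data | box B) = (1/5)(4/5)(1/5) = 0.032.
Weighting by the prior gives 2/3 · 0.074074 = 0.049383, 1/3 · 0.032 = 0.010667; with total 0.060049.
So P(box B | data) = (0.010667) / (0.060049) = 0.17763.

0.178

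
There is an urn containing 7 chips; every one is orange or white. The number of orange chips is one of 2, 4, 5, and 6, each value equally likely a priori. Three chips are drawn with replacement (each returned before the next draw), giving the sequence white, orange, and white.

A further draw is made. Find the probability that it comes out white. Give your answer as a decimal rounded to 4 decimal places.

0.5153

Under each hypothesis, the probability of the observed sequence is: P(data | r = 2) = (5/7)(2/7)(5/7) = 50/343; P(data | r = 4) = (3/7)(4/7)(3/7) = 36/343; P(data | r = 5) = (2/7)(5/7)(2/7) = 20/343; P(data | r = 6) = (1/7)(6/7)(1/7) = 6/343.
The prior-weighted likelihoods are 1/4 · 50/343 = 25/686, 1/4 · 36/343 = 9/343, 1/4 · 20/343 = 5/343, 1/4 · 6/343 = 3/686; with total 4/49.
Dividing through by the total gives posterior P(r = 2 | data) = 25/56, P(r = 4 | data) = 9/28, P(r = 5 | data) = 5/28, P(r = 6 | data) = 3/56.
So P(white next | data) = Σ P(white next | H) P(H | data) = (5/7)(25/56) + (3/7)(9/28) + (2/7)(5/28) + (1/7)(3/56) = 101/196.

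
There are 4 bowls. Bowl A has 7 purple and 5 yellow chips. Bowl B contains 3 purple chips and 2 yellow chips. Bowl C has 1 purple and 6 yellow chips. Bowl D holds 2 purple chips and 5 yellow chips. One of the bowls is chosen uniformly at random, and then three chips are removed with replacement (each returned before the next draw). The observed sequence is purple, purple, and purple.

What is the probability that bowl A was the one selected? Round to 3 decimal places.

For each hypothesis, P(data | H) works out to: P(data | bowl A) = (7/12)(7/12)(7/12) = 0.1985; P(data | bowl B) = (3/5)(3/5)(3/5) = 0.216; P(data | bowl C) = (1/7)(1/7)(1/7) = 0.0029155; P(data | bowl D) = (2/7)(2/7)(2/7) = 0.023324.
The prior-weighted likelihoods are 1/4 · 0.1985 = 0.049624, 1/4 · 0.216 = 0.054, 1/4 · 0.0029155 = 0.00072886, 1/4 · 0.023324 = 0.0058309; these sum to 0.11018.
Therefore the posterior P(bowl A | data) = (0.049624) / (0.11018) = 0.45037.

0.450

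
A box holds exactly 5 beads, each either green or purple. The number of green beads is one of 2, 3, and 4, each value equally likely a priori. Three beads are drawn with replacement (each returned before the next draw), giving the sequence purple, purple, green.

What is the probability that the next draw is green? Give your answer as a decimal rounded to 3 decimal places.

0.518

The likelihood of the observed sequence under each hypothesis: P(data | r = 2) = (3/5)(3/5)(2/5) = 18/125; P(data | r = 3) = (2/5)(2/5)(3/5) = 12/125; P(data | r = 4) = (1/5)(1/5)(4/5) = 4/125.
The prior-weighted likelihoods are 1/3 · 18/125 = 6/125, 1/3 · 12/125 = 4/125, 1/3 · 4/125 = 4/375; with total 34/375.
Dividing through by the total gives posterior P(r = 2 | data) = 9/17, P(r = 3 | data) = 6/17, P(r = 4 | data) = 2/17.
So P(green next | data) = Σ P(green next | H) P(H | data) = (2/5)(9/17) + (3/5)(6/17) + (4/5)(2/17) = 44/85.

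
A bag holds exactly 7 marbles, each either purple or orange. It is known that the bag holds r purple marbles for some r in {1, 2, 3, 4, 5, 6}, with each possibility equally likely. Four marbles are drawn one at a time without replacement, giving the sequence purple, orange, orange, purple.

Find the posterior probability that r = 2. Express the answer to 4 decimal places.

0.1786

The likelihood of the observed sequence under each hypothesis: P(data | r = 1) = (1/7)(6/6)(5/5)(0/4) = 0; P(data | r = 2) = (2/7)(5/6)(4/5)(1/4) = 1/21; P(data | r = 3) = (3/7)(4/6)(3/5)(2/4) = 3/35; P(data | r = 4) = (4/7)(3/6)(2/5)(3/4) = 3/35; P(data | r = 5) = (5/7)(2/6)(1/5)(4/4) = 1/21; P(data | r = 6) = (6/7)(1/6)(0/5) = 0.
Weighting by the prior gives 1/6 · 0 = 0, 1/6 · 1/21 = 1/126, 1/6 · 3/35 = 1/70, 1/6 · 3/35 = 1/70, 1/6 · 1/21 = 1/126, 1/6 · 0 = 0; summing to 2/45.
Hence P(r = 2 | data) = (1/126) / (2/45) = 5/28.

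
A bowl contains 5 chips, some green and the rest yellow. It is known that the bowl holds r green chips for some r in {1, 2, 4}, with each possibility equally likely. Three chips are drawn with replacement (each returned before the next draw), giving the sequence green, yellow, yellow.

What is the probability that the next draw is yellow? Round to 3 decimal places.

0.642

The likelihood of the observed sequence under each hypothesis: P(data | r = 1) = (1/5)(4/5)(4/5) = 16/125; P(data | r = 2) = (2/5)(3/5)(3/5) = 18/125; P(data | r = 4) = (4/5)(1/5)(1/5) = 4/125.
Multiplying each by its prior: 1/3 · 16/125 = 16/375, 1/3 · 18/125 = 6/125, 1/3 · 4/125 = 4/375; summing to 38/375.
Normalising, the posterior is P(r = 1 | data) = 8/19, P(r = 2 | data) = 9/19, P(r = 4 | data) = 2/19.
Averaging over the posterior, P(yellow next | data) = (4/5)(8/19) + (3/5)(9/19) + (1/5)(2/19) = 61/95.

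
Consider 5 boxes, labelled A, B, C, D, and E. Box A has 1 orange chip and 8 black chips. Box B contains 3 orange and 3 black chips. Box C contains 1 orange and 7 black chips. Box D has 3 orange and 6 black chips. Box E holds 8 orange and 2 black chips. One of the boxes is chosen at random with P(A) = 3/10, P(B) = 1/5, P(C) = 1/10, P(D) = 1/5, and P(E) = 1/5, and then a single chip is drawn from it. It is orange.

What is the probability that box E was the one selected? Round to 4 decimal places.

Under each hypothesis, the probability of this draw is: P(data | box A) = (1/9) = 1/9; P(data | box B) = (3/6) = 1/2; P(data | box C) = (1/8) = 1/8; P(data | box D) = (3/9) = 1/3; P(data | box E) = (8/10) = 4/5.
The prior-weighted likelihoods are 3/10 · 1/9 = 1/30, 1/5 · 1/2 = 1/10, 1/10 · 1/8 = 1/80, 1/5 · 1/3 = 1/15, 1/5 · 4/5 = 4/25; with total 149/400.
By Bayes' rule, P(box E | data) = (4/25) / (149/400) = 64/149.

0.4295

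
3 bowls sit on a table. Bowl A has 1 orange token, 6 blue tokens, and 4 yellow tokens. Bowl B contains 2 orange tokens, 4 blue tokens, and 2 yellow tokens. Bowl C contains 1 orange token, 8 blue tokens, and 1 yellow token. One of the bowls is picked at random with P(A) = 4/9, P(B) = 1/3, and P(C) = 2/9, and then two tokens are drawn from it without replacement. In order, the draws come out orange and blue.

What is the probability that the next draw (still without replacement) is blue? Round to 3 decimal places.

0.596

The likelihood of the observed sequence under each hypothesis: P(data | bowl A) = (1/11)(6/10) = 0.054545; P(data | bowl B) = (2/8)(4/7) = 0.14286; P(data | bowl C) = (1/10)(8/9) = 0.088889.
The prior-weighted likelihoods are 4/9 · 0.054545 = 0.024242, 1/3 · 0.14286 = 0.047619, 2/9 · 0.088889 = 0.019753; with total 0.091615.
Normalising, the posterior is P(bowl A | data) = 0.26461, P(bowl B | data) = 0.51978, P(bowl C | data) = 0.21561.
Averaging over the posterior, P(blue next | data) = (5/9)(0.26461) + (1/2)(0.51978) + (7/8)(0.21561) = 0.59555.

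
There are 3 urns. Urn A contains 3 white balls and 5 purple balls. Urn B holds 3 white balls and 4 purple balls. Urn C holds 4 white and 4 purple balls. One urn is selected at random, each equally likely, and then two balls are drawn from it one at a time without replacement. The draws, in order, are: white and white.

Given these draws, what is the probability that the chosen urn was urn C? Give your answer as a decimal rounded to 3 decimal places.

0.462

Under each hypothesis, the probability of the observed sequence is: P(data | urn A) = (3/8)(2/7) = 3/28; P(data | urn B) = (3/7)(2/6) = 1/7; P(data | urn C) = (4/8)(3/7) = 3/14.
Weighting by the prior gives 1/3 · 3/28 = 1/28, 1/3 · 1/7 = 1/21, 1/3 · 3/14 = 1/14; with total 13/84.
By Bayes' rule, P(urn C | data) = (1/14) / (13/84) = 6/13.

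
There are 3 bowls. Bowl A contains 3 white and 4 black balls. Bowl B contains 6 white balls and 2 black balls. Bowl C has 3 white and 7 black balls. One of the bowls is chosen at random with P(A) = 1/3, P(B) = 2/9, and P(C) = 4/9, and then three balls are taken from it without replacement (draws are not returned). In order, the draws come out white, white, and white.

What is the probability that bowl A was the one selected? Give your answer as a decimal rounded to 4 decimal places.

0.1029

Under each hypothesis, the probability of the observed sequence is: P(data | bowl A) = (3/7)(2/6)(1/5) = 1/35; P(data | bowl B) = (6/8)(5/7)(4/6) = 5/14; P(data | bowl C) = (3/10)(2/9)(1/8) = 1/120.
Multiplying each by its prior: 1/3 · 1/35 = 1/105, 2/9 · 5/14 = 5/63, 4/9 · 1/120 = 1/270; with total 5/54.
Therefore the posterior P(bowl A | data) = (1/105) / (5/54) = 18/175.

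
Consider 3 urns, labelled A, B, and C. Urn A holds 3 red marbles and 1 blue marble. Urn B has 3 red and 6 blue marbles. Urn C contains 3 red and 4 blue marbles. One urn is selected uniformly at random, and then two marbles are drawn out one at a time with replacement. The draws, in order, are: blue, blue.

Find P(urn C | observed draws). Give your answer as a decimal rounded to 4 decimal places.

For each hypothesis, P(data | H) works out to: P(data | urn A) = (1/4)(1/4) = 0.0625; P(data | urn B) = (6/9)(6/9) = 0.44444; P(data | urn C) = (4/7)(4/7) = 0.32653.
Multiplying each by its prior: 1/3 · 0.0625 = 0.020833, 1/3 · 0.44444 = 0.14815, 1/3 · 0.32653 = 0.10884; these sum to 0.27783.
By Bayes' rule, P(urn C | data) = (0.10884) / (0.27783) = 0.39177.

0.3918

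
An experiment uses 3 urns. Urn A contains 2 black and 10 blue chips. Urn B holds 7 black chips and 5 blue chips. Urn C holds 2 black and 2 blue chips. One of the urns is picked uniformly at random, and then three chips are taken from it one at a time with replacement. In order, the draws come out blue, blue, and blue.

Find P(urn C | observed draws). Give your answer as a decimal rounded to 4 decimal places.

The likelihood of the observed sequence under each hypothesis: P(data | urn A) = (10/12)(10/12)(10/12) = 0.5787; P(data | urn B) = (5/12)(5/12)(5/12) = 0.072338; P(data | urn C) = (2/4)(2/4)(2/4) = 0.125.
Weighting by the prior gives 1/3 · 0.5787 = 0.1929, 1/3 · 0.072338 = 0.024113, 1/3 · 0.125 = 0.041667; with total 0.25868.
Hence P(urn C | data) = (0.041667) / (0.25868) = 0.16107.

0.1611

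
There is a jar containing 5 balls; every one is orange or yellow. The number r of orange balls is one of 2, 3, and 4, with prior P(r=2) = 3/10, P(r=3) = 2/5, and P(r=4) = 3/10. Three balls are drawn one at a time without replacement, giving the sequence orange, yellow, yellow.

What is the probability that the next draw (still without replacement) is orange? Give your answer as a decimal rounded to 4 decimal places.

For each hypothesis, P(data | H) works out to: P(data | r = 2) = (2/5)(3/4)(2/3) = 1/5; P(data | r = 3) = (3/5)(2/4)(1/3) = 1/10; P(data | r = 4) = (4/5)(1/4)(0/3) = 0.
Weighting by the prior gives 3/10 · 1/5 = 3/50, 2/5 · 1/10 = 1/25, 3/10 · 0 = 0; these sum to 1/10.
Normalising, the posterior is P(r = 2 | data) = 3/5, P(r = 3 | data) = 2/5, P(r = 4 | data) = 0.
The predictive probability is P(orange next | data) = (1/2)(3/5) + (1)(2/5) = 7/10.

0.7000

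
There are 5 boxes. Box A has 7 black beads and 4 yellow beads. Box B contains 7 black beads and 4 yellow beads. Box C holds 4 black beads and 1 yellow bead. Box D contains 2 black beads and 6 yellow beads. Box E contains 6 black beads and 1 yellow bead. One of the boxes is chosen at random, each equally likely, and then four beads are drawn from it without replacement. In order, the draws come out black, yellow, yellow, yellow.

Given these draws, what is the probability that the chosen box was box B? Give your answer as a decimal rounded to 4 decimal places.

Compute the likelihood of the observed sequence for each case: P(data | box A) = (7/11)(4/10)(3/9)(2/8) = 0.021212; P(data | box B) = (7/11)(4/10)(3/9)(2/8) = 0.021212; P(data | box C) = (4/5)(1/4)(0/3) = 0; P(data | box D) = (2/8)(6/7)(5/6)(4/5) = 0.14286; P(data | box E) = (6/7)(1/6)(0/5) = 0.
Multiplying each by its prior: 1/5 · 0.021212 = 0.0042424, 1/5 · 0.021212 = 0.0042424, 1/5 · 0 = 0, 1/5 · 0.14286 = 0.028571, 1/5 · 0 = 0; these sum to 0.037056.
Hence P(box B | data) = (0.0042424) / (0.037056) = 0.11449.

0.1145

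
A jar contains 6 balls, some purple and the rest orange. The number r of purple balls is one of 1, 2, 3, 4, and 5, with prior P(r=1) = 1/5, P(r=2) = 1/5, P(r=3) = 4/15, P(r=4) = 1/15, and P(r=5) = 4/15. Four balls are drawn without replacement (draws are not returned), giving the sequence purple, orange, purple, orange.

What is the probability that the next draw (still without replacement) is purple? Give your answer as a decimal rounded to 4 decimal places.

0.4000

Under each hypothesis, the probability of the observed sequence is: P(data | r = 1) = (1/6)(5/5)(0/4) = 0; P(data | r = 2) = (2/6)(4/5)(1/4)(3/3) = 1/15; P(data | r = 3) = (3/6)(3/5)(2/4)(2/3) = 1/10; P(data | r = 4) = (4/6)(2/5)(3/4)(1/3) = 1/15; P(data | r = 5) = (5/6)(1/5)(4/4)(0/3) = 0.
Weighting by the prior gives 1/5 · 0 = 0, 1/5 · 1/15 = 1/75, 4/15 · 1/10 = 2/75, 1/15 · 1/15 = 1/225, 4/15 · 0 = 0; summing to 2/45.
Normalising, the posterior is P(r = 1 | data) = 0, P(r = 2 | data) = 3/10, P(r = 3 | data) = 3/5, P(r = 4 | data) = 1/10, P(r = 5 | data) = 0.
The predictive probability is P(purple next | data) = (0)(3/10) + (1/2)(3/5) + (1)(1/10) = 2/5.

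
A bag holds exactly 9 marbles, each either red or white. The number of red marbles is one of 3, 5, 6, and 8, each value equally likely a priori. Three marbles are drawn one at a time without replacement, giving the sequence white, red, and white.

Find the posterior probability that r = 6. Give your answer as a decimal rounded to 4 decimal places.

0.1935

For each hypothesis, P(data | H) works out to: P(data | r = 3) = (6/9)(3/8)(5/7) = 5/28; P(data | r = 5) = (4/9)(5/8)(3/7) = 5/42; P(data | r = 6) = (3/9)(6/8)(2/7) = 1/14; P(data | r = 8) = (1/9)(8/8)(0/7) = 0.
Multiplying each by its prior: 1/4 · 5/28 = 5/112, 1/4 · 5/42 = 5/168, 1/4 · 1/14 = 1/56, 1/4 · 0 = 0; summing to 31/336.
Therefore the posterior P(r = 6 | data) = (1/56) / (31/336) = 6/31.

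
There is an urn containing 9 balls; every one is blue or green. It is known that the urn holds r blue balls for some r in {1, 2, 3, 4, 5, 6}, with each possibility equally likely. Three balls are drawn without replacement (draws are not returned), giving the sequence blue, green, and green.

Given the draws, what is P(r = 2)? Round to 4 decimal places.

0.2069

The likelihood of the observed sequence under each hypothesis: P(data | r = 1) = (1/9)(8/8)(7/7) = 1/9; P(data | r = 2) = (2/9)(7/8)(6/7) = 1/6; P(data | r = 3) = (3/9)(6/8)(5/7) = 5/28; P(data | r = 4) = (4/9)(5/8)(4/7) = 10/63; P(data | r = 5) = (5/9)(4/8)(3/7) = 5/42; P(data | r = 6) = (6/9)(3/8)(2/7) = 1/14.
Multiplying each by its prior: 1/6 · 1/9 = 1/54, 1/6 · 1/6 = 1/36, 1/6 · 5/28 = 5/168, 1/6 · 10/63 = 5/189, 1/6 · 5/42 = 5/252, 1/6 · 1/14 = 1/84; with total 29/216.
By Bayes' rule, P(r = 2 | data) = (1/36) / (29/216) = 6/29.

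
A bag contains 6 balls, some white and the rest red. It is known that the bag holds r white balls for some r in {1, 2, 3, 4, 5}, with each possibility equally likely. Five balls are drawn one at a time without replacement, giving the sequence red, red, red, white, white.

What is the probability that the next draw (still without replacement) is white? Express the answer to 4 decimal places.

For each hypothesis, P(data | H) works out to: P(data | r = 1) = (5/6)(4/5)(3/4)(1/3)(0/2) = 0; P(data | r = 2) = (4/6)(3/5)(2/4)(2/3)(1/2) = 1/15; P(data | r = 3) = (3/6)(2/5)(1/4)(3/3)(2/2) = 1/20; P(data | r = 4) = (2/6)(1/5)(0/4) = 0; P(data | r = 5) = (1/6)(0/5) = 0.
Weighting by the prior gives 1/5 · 0 = 0, 1/5 · 1/15 = 1/75, 1/5 · 1/20 = 1/100, 1/5 · 0 = 0, 1/5 · 0 = 0; with total 7/300.
The posterior is then P(r = 1 | data) = 0, P(r = 2 | data) = 4/7, P(r = 3 | data) = 3/7, P(r = 4 | data) = 0, P(r = 5 | data) = 0.
So P(white next | data) = Σ P(white next | H) P(H | data) = (0)(4/7) + (1)(3/7) = 3/7.

0.4286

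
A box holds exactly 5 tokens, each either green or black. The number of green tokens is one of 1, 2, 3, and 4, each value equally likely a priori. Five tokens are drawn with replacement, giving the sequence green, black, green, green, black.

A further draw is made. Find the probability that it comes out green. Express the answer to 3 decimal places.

0.569

For each hypothesis, P(data | H) works out to: P(data | r = 1) = (1/5)(4/5)(1/5)(1/5)(4/5) = 0.00512; P(data | r = 2) = (2/5)(3/5)(2/5)(2/5)(3/5) = 0.02304; P(data | r = 3) = (3/5)(2/5)(3/5)(3/5)(2/5) = 0.03456; P(data | r = 4) = (4/5)(1/5)(4/5)(4/5)(1/5) = 0.02048.
The prior-weighted likelihoods are 1/4 · 0.00512 = 0.00128, 1/4 · 0.02304 = 0.00576, 1/4 · 0.03456 = 0.00864, 1/4 · 0.02048 = 0.00512; these sum to 0.0208.
The posterior is then P(r = 1 | data) = 0.061538, P(r = 2 | data) = 0.27692, P(r = 3 | data) = 0.41538, P(r = 4 | data) = 0.24615.
Averaging over the posterior, P(green next | data) = (1/5)(0.061538) + (2/5)(0.27692) + (3/5)(0.41538) + (4/5)(0.24615) = 0.56923.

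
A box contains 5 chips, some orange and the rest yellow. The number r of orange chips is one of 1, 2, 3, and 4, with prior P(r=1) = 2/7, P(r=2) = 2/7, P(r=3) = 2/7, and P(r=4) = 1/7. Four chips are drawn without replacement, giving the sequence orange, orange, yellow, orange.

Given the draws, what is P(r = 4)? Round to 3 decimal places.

0.500

Under each hypothesis, the probability of the observed sequence is: P(data | r = 1) = (1/5)(0/4) = 0; P(data | r = 2) = (2/5)(1/4)(3/3)(0/2) = 0; P(data | r = 3) = (3/5)(2/4)(2/3)(1/2) = 1/10; P(data | r = 4) = (4/5)(3/4)(1/3)(2/2) = 1/5.
Multiplying each by its prior: 2/7 · 0 = 0, 2/7 · 0 = 0, 2/7 · 1/10 = 1/35, 1/7 · 1/5 = 1/35; summing to 2/35.
Therefore the posterior P(r = 4 | data) = (1/35) / (2/35) = 1/2.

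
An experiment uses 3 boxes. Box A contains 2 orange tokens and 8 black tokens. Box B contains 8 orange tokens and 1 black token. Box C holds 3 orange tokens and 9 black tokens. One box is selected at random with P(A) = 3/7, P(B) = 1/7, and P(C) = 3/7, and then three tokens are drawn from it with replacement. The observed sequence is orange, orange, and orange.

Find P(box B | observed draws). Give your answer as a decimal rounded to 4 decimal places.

0.9083

The likelihood of the observed sequence under each hypothesis: P(data | box A) = (2/10)(2/10)(2/10) = 0.008; P(data | box B) = (8/9)(8/9)(8/9) = 0.70233; P(data | box C) = (3/12)(3/12)(3/12) = 0.015625.
The prior-weighted likelihoods are 3/7 · 0.008 = 0.0034286, 1/7 · 0.70233 = 0.10033, 3/7 · 0.015625 = 0.0066964; with total 0.11046.
By Bayes' rule, P(box B | data) = (0.10033) / (0.11046) = 0.90834.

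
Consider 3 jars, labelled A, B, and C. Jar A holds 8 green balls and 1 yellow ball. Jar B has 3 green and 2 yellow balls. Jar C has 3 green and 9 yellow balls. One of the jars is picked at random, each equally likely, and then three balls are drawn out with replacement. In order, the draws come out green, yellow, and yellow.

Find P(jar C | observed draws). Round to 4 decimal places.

0.5680

Compute the likelihood of the observed sequence for each case: P(data | jar A) = (8/9)(1/9)(1/9) = 0.010974; P(data | jar B) = (3/5)(2/5)(2/5) = 0.096; P(data | jar C) = (3/12)(9/12)(9/12) = 0.14062.
The prior-weighted likelihoods are 1/3 · 0.010974 = 0.003658, 1/3 · 0.096 = 0.032, 1/3 · 0.14062 = 0.046875; these sum to 0.082533.
Therefore the posterior P(jar C | data) = (0.046875) / (0.082533) = 0.56795.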